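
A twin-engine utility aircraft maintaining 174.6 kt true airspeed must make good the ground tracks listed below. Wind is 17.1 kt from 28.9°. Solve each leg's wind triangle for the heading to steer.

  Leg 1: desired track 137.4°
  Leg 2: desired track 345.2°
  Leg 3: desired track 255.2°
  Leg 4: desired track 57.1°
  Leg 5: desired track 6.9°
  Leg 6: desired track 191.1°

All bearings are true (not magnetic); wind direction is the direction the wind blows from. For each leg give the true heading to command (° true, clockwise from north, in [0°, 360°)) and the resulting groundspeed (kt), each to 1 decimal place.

Leg 1: heading=132.1°, groundspeed=179.3 kt
Leg 2: heading=349.1°, groundspeed=161.8 kt
Leg 3: heading=259.3°, groundspeed=186.0 kt
Leg 4: heading=54.4°, groundspeed=159.3 kt
Leg 5: heading=9.0°, groundspeed=158.6 kt
Leg 6: heading=189.4°, groundspeed=190.8 kt

Leg 1: desired track 137.4°; wind correction -5.3° → command heading 132.1°, groundspeed 179.3 kt
Leg 2: desired track 345.2°; wind correction +3.9° → command heading 349.1°, groundspeed 161.8 kt
Leg 3: desired track 255.2°; wind correction +4.1° → command heading 259.3°, groundspeed 186.0 kt
Leg 4: desired track 57.1°; wind correction -2.7° → command heading 54.4°, groundspeed 159.3 kt
Leg 5: desired track 6.9°; wind correction +2.1° → command heading 9.0°, groundspeed 158.6 kt
Leg 6: desired track 191.1°; wind correction -1.7° → command heading 189.4°, groundspeed 190.8 kt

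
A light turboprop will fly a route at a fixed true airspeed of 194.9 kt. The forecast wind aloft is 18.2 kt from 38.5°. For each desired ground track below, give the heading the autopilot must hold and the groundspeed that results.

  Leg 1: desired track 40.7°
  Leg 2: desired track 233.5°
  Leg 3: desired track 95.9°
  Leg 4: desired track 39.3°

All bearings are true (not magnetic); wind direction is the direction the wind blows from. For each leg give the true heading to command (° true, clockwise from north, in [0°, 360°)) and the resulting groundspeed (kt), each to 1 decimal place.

Leg 1: heading=40.5°, groundspeed=176.7 kt
Leg 2: heading=234.9°, groundspeed=212.4 kt
Leg 3: heading=91.4°, groundspeed=184.5 kt
Leg 4: heading=39.2°, groundspeed=176.7 kt

Leg 1: desired track 40.7°; wind correction -0.2° → command heading 40.5°, groundspeed 176.7 kt
Leg 2: desired track 233.5°; wind correction +1.4° → command heading 234.9°, groundspeed 212.4 kt
Leg 3: desired track 95.9°; wind correction -4.5° → command heading 91.4°, groundspeed 184.5 kt
Leg 4: desired track 39.3°; wind correction -0.1° → command heading 39.2°, groundspeed 176.7 kt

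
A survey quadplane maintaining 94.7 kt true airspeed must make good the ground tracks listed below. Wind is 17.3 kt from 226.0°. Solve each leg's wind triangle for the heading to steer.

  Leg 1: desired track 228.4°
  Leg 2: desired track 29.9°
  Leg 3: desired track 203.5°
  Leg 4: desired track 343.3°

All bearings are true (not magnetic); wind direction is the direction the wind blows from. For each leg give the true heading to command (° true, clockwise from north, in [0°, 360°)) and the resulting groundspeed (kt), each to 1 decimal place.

Leg 1: desired track 228.4°; wind correction -0.4° → command heading 228.0°, groundspeed 77.4 kt
Leg 2: desired track 29.9°; wind correction -2.9° → command heading 27.0°, groundspeed 111.2 kt
Leg 3: desired track 203.5°; wind correction +4.0° → command heading 207.5°, groundspeed 78.5 kt
Leg 4: desired track 343.3°; wind correction -9.3° → command heading 334.0°, groundspeed 101.4 kt

Leg 1: heading=228.0°, groundspeed=77.4 kt
Leg 2: heading=27.0°, groundspeed=111.2 kt
Leg 3: heading=207.5°, groundspeed=78.5 kt
Leg 4: heading=334.0°, groundspeed=101.4 kt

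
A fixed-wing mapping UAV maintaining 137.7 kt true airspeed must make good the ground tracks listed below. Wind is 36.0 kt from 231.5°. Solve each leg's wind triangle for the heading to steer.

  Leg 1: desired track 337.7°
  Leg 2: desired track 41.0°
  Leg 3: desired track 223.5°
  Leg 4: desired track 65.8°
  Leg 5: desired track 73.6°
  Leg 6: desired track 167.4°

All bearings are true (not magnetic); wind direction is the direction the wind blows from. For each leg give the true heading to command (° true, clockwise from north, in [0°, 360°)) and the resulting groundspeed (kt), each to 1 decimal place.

Leg 1: heading=323.2°, groundspeed=143.3 kt
Leg 2: heading=38.3°, groundspeed=172.9 kt
Leg 3: heading=225.6°, groundspeed=102.0 kt
Leg 4: heading=69.5°, groundspeed=172.3 kt
Leg 5: heading=79.2°, groundspeed=170.4 kt
Leg 6: heading=181.0°, groundspeed=118.1 kt

Leg 1: desired track 337.7°; wind correction -14.5° → command heading 323.2°, groundspeed 143.3 kt
Leg 2: desired track 41.0°; wind correction -2.7° → command heading 38.3°, groundspeed 172.9 kt
Leg 3: desired track 223.5°; wind correction +2.1° → command heading 225.6°, groundspeed 102.0 kt
Leg 4: desired track 65.8°; wind correction +3.7° → command heading 69.5°, groundspeed 172.3 kt
Leg 5: desired track 73.6°; wind correction +5.6° → command heading 79.2°, groundspeed 170.4 kt
Leg 6: desired track 167.4°; wind correction +13.6° → command heading 181.0°, groundspeed 118.1 kt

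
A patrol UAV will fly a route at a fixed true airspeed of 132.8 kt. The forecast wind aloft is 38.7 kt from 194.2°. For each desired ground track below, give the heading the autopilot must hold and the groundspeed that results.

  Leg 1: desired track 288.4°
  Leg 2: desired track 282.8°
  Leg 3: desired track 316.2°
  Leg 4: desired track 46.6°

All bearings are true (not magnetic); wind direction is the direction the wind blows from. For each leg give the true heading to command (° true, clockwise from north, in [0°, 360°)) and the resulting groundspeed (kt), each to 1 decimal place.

Leg 1: desired track 288.4°; wind correction -16.9° → command heading 271.5°, groundspeed 129.9 kt
Leg 2: desired track 282.8°; wind correction -16.9° → command heading 265.9°, groundspeed 126.1 kt
Leg 3: desired track 316.2°; wind correction -14.3° → command heading 301.9°, groundspeed 149.2 kt
Leg 4: desired track 46.6°; wind correction +9.0° → command heading 55.6°, groundspeed 163.8 kt

Leg 1: heading=271.5°, groundspeed=129.9 kt
Leg 2: heading=265.9°, groundspeed=126.1 kt
Leg 3: heading=301.9°, groundspeed=149.2 kt
Leg 4: heading=55.6°, groundspeed=163.8 kt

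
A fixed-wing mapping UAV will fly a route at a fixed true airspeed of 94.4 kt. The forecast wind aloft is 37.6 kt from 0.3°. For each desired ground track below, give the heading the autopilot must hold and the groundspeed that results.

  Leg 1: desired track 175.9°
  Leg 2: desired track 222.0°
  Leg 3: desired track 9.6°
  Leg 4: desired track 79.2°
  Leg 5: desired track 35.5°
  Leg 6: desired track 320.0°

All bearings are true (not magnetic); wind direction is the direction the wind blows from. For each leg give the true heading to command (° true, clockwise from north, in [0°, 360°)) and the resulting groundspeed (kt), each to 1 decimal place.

Leg 1: heading=174.1°, groundspeed=131.8 kt
Leg 2: heading=237.4°, groundspeed=119.1 kt
Leg 3: heading=5.9°, groundspeed=57.1 kt
Leg 4: heading=56.2°, groundspeed=79.7 kt
Leg 5: heading=22.2°, groundspeed=61.2 kt
Leg 6: heading=334.9°, groundspeed=62.5 kt

Leg 1: desired track 175.9°; wind correction -1.8° → command heading 174.1°, groundspeed 131.8 kt
Leg 2: desired track 222.0°; wind correction +15.4° → command heading 237.4°, groundspeed 119.1 kt
Leg 3: desired track 9.6°; wind correction -3.7° → command heading 5.9°, groundspeed 57.1 kt
Leg 4: desired track 79.2°; wind correction -23.0° → command heading 56.2°, groundspeed 79.7 kt
Leg 5: desired track 35.5°; wind correction -13.3° → command heading 22.2°, groundspeed 61.2 kt
Leg 6: desired track 320.0°; wind correction +14.9° → command heading 334.9°, groundspeed 62.5 kt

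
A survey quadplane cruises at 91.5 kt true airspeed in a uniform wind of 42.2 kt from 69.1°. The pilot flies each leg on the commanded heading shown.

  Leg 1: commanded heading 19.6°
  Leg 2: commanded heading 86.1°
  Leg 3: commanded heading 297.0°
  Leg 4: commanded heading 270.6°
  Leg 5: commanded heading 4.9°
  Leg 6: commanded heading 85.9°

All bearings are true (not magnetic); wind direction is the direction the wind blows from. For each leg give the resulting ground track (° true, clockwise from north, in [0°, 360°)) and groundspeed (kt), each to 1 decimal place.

Leg 1: track=353.0°, groundspeed=71.7 kt
Leg 2: track=99.7°, groundspeed=52.6 kt
Leg 3: track=282.4°, groundspeed=123.8 kt
Leg 4: track=263.9°, groundspeed=131.7 kt
Leg 5: track=337.4°, groundspeed=82.4 kt
Leg 6: track=99.3°, groundspeed=52.5 kt

Leg 1: heading 19.6°; drift -26.6° → track 353.0°, groundspeed 71.7 kt
Leg 2: heading 86.1°; drift +13.6° → track 99.7°, groundspeed 52.6 kt
Leg 3: heading 297.0°; drift -14.6° → track 282.4°, groundspeed 123.8 kt
Leg 4: heading 270.6°; drift -6.7° → track 263.9°, groundspeed 131.7 kt
Leg 5: heading 4.9°; drift -27.5° → track 337.4°, groundspeed 82.4 kt
Leg 6: heading 85.9°; drift +13.4° → track 99.3°, groundspeed 52.5 kt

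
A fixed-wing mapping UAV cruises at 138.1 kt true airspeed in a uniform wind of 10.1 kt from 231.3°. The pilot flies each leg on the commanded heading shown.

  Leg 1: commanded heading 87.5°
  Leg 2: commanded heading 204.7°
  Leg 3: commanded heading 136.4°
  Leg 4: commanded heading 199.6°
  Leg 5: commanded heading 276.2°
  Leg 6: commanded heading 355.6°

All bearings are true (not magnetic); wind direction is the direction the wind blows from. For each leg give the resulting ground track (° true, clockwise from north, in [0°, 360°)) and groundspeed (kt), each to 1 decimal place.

Leg 1: heading 87.5°; drift -2.3° → track 85.2°, groundspeed 146.4 kt
Leg 2: heading 204.7°; drift -2.0° → track 202.7°, groundspeed 129.1 kt
Leg 3: heading 136.4°; drift -4.1° → track 132.3°, groundspeed 139.3 kt
Leg 4: heading 199.6°; drift -2.3° → track 197.3°, groundspeed 129.6 kt
Leg 5: heading 276.2°; drift +3.1° → track 279.3°, groundspeed 131.1 kt
Leg 6: heading 355.6°; drift +3.3° → track 358.9°, groundspeed 144.0 kt

Leg 1: track=85.2°, groundspeed=146.4 kt
Leg 2: track=202.7°, groundspeed=129.1 kt
Leg 3: track=132.3°, groundspeed=139.3 kt
Leg 4: track=197.3°, groundspeed=129.6 kt
Leg 5: track=279.3°, groundspeed=131.1 kt
Leg 6: track=358.9°, groundspeed=144.0 kt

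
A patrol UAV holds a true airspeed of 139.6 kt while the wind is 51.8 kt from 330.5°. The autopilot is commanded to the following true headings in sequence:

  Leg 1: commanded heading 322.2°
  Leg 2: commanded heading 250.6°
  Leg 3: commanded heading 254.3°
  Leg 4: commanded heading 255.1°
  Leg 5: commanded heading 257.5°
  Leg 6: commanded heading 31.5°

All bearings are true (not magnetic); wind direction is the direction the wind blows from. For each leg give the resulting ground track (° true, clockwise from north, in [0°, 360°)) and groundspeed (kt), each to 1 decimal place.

Leg 1: track=317.4°, groundspeed=88.7 kt
Leg 2: track=229.3°, groundspeed=140.1 kt
Leg 3: track=232.7°, groundspeed=136.8 kt
Leg 4: track=233.5°, groundspeed=136.1 kt
Leg 5: track=235.8°, groundspeed=134.0 kt
Leg 6: track=53.1°, groundspeed=123.1 kt

Leg 1: heading 322.2°; drift -4.8° → track 317.4°, groundspeed 88.7 kt
Leg 2: heading 250.6°; drift -21.3° → track 229.3°, groundspeed 140.1 kt
Leg 3: heading 254.3°; drift -21.6° → track 232.7°, groundspeed 136.8 kt
Leg 4: heading 255.1°; drift -21.6° → track 233.5°, groundspeed 136.1 kt
Leg 5: heading 257.5°; drift -21.7° → track 235.8°, groundspeed 134.0 kt
Leg 6: heading 31.5°; drift +21.6° → track 53.1°, groundspeed 123.1 kt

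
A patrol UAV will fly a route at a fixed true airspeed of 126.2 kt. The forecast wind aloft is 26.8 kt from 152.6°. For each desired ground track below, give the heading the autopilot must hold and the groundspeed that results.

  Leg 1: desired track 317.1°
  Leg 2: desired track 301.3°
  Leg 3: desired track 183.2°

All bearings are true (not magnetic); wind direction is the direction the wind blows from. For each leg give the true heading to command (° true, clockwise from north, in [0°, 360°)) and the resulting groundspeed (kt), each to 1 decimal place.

Leg 1: heading=313.8°, groundspeed=151.8 kt
Leg 2: heading=295.0°, groundspeed=148.3 kt
Leg 3: heading=177.0°, groundspeed=102.4 kt

Leg 1: desired track 317.1°; wind correction -3.3° → command heading 313.8°, groundspeed 151.8 kt
Leg 2: desired track 301.3°; wind correction -6.3° → command heading 295.0°, groundspeed 148.3 kt
Leg 3: desired track 183.2°; wind correction -6.2° → command heading 177.0°, groundspeed 102.4 kt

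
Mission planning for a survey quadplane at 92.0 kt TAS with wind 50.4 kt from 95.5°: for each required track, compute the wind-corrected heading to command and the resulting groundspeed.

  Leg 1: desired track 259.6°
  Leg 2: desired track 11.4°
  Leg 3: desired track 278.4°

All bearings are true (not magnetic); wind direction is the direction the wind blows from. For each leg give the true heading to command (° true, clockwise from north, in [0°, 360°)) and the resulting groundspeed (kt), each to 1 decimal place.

Leg 1: heading=251.0°, groundspeed=139.4 kt
Leg 2: heading=44.4°, groundspeed=72.0 kt
Leg 3: heading=280.0°, groundspeed=142.3 kt

Leg 1: desired track 259.6°; wind correction -8.6° → command heading 251.0°, groundspeed 139.4 kt
Leg 2: desired track 11.4°; wind correction +33.0° → command heading 44.4°, groundspeed 72.0 kt
Leg 3: desired track 278.4°; wind correction +1.6° → command heading 280.0°, groundspeed 142.3 kt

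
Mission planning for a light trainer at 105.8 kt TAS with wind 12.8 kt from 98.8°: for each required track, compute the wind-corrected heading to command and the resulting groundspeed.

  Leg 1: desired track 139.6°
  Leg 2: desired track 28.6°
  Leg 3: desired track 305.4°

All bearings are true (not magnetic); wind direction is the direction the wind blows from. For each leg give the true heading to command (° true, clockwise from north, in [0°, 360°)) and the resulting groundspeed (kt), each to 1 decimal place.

Leg 1: heading=135.1°, groundspeed=95.8 kt
Leg 2: heading=35.1°, groundspeed=100.8 kt
Leg 3: heading=308.5°, groundspeed=117.1 kt

Leg 1: desired track 139.6°; wind correction -4.5° → command heading 135.1°, groundspeed 95.8 kt
Leg 2: desired track 28.6°; wind correction +6.5° → command heading 35.1°, groundspeed 100.8 kt
Leg 3: desired track 305.4°; wind correction +3.1° → command heading 308.5°, groundspeed 117.1 kt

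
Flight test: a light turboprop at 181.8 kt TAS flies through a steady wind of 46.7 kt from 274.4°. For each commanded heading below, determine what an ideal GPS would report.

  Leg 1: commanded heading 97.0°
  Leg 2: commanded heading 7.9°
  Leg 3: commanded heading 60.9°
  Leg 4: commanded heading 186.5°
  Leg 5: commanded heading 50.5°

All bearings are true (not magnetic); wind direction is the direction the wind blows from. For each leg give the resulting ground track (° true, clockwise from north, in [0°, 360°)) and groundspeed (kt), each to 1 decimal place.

Leg 1: heading 97.0°; drift -0.5° → track 96.5°, groundspeed 228.5 kt
Leg 2: heading 7.9°; drift +14.2° → track 22.1°, groundspeed 190.4 kt
Leg 3: heading 60.9°; drift +6.7° → track 67.6°, groundspeed 222.2 kt
Leg 4: heading 186.5°; drift -14.5° → track 172.0°, groundspeed 186.0 kt
Leg 5: heading 50.5°; drift +8.5° → track 59.0°, groundspeed 217.9 kt

Leg 1: track=96.5°, groundspeed=228.5 kt
Leg 2: track=22.1°, groundspeed=190.4 kt
Leg 3: track=67.6°, groundspeed=222.2 kt
Leg 4: track=172.0°, groundspeed=186.0 kt
Leg 5: track=59.0°, groundspeed=217.9 kt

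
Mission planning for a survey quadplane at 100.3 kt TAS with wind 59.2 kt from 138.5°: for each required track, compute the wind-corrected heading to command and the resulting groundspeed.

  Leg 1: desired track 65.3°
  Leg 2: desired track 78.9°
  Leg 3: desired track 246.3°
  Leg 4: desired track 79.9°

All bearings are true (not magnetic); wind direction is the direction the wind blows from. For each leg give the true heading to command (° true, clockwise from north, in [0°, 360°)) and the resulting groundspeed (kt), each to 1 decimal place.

Leg 1: desired track 65.3°; wind correction +34.4° → command heading 99.7°, groundspeed 65.6 kt
Leg 2: desired track 78.9°; wind correction +30.6° → command heading 109.5°, groundspeed 56.4 kt
Leg 3: desired track 246.3°; wind correction -34.2° → command heading 212.1°, groundspeed 101.1 kt
Leg 4: desired track 79.9°; wind correction +30.3° → command heading 110.2°, groundspeed 55.8 kt

Leg 1: heading=99.7°, groundspeed=65.6 kt
Leg 2: heading=109.5°, groundspeed=56.4 kt
Leg 3: heading=212.1°, groundspeed=101.1 kt
Leg 4: heading=110.2°, groundspeed=55.8 kt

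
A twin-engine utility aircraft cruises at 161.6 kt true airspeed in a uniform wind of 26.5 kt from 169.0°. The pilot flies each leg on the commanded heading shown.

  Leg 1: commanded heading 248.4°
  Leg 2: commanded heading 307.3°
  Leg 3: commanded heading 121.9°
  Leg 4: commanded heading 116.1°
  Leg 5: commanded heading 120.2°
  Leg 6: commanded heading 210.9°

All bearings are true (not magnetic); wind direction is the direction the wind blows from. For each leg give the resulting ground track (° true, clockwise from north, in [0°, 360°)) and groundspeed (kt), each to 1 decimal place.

Leg 1: track=257.8°, groundspeed=158.9 kt
Leg 2: track=312.9°, groundspeed=182.2 kt
Leg 3: track=114.2°, groundspeed=144.9 kt
Leg 4: track=107.8°, groundspeed=147.1 kt
Leg 5: track=112.3°, groundspeed=145.5 kt
Leg 6: track=218.0°, groundspeed=143.0 kt

Leg 1: heading 248.4°; drift +9.4° → track 257.8°, groundspeed 158.9 kt
Leg 2: heading 307.3°; drift +5.6° → track 312.9°, groundspeed 182.2 kt
Leg 3: heading 121.9°; drift -7.7° → track 114.2°, groundspeed 144.9 kt
Leg 4: heading 116.1°; drift -8.3° → track 107.8°, groundspeed 147.1 kt
Leg 5: heading 120.2°; drift -7.9° → track 112.3°, groundspeed 145.5 kt
Leg 6: heading 210.9°; drift +7.1° → track 218.0°, groundspeed 143.0 kt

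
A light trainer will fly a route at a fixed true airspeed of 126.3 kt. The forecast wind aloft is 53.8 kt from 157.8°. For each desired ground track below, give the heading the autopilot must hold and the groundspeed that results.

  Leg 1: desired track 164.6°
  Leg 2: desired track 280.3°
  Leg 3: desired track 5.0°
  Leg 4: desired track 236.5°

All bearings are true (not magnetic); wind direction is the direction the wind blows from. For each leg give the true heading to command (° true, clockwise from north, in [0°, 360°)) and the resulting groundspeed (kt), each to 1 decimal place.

Leg 1: heading=161.7°, groundspeed=72.7 kt
Leg 2: heading=259.2°, groundspeed=146.8 kt
Leg 3: heading=16.2°, groundspeed=171.7 kt
Leg 4: heading=211.8°, groundspeed=104.2 kt

Leg 1: desired track 164.6°; wind correction -2.9° → command heading 161.7°, groundspeed 72.7 kt
Leg 2: desired track 280.3°; wind correction -21.1° → command heading 259.2°, groundspeed 146.8 kt
Leg 3: desired track 5.0°; wind correction +11.2° → command heading 16.2°, groundspeed 171.7 kt
Leg 4: desired track 236.5°; wind correction -24.7° → command heading 211.8°, groundspeed 104.2 kt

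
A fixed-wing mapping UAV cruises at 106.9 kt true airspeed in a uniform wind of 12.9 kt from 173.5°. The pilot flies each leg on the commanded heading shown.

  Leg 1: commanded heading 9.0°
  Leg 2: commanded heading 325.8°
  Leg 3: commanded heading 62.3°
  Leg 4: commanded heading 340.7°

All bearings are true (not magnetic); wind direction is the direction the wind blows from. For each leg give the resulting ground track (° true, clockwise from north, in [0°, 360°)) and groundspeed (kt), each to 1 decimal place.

Leg 1: heading 9.0°; drift -1.7° → track 7.3°, groundspeed 119.4 kt
Leg 2: heading 325.8°; drift +2.9° → track 328.7°, groundspeed 118.5 kt
Leg 3: heading 62.3°; drift -6.2° → track 56.1°, groundspeed 112.2 kt
Leg 4: heading 340.7°; drift +1.4° → track 342.1°, groundspeed 119.5 kt

Leg 1: track=7.3°, groundspeed=119.4 kt
Leg 2: track=328.7°, groundspeed=118.5 kt
Leg 3: track=56.1°, groundspeed=112.2 kt
Leg 4: track=342.1°, groundspeed=119.5 kt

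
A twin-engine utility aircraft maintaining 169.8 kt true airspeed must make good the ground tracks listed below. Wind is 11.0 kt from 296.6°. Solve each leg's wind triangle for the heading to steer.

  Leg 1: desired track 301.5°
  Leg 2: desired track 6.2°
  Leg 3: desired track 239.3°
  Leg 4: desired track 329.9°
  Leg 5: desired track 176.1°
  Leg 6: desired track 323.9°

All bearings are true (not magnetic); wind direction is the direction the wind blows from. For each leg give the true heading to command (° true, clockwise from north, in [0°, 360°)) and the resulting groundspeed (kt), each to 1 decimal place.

Leg 1: desired track 301.5°; wind correction -0.3° → command heading 301.2°, groundspeed 158.8 kt
Leg 2: desired track 6.2°; wind correction -3.5° → command heading 2.7°, groundspeed 165.7 kt
Leg 3: desired track 239.3°; wind correction +3.1° → command heading 242.4°, groundspeed 163.6 kt
Leg 4: desired track 329.9°; wind correction -2.0° → command heading 327.9°, groundspeed 160.5 kt
Leg 5: desired track 176.1°; wind correction +3.2° → command heading 179.3°, groundspeed 175.1 kt
Leg 6: desired track 323.9°; wind correction -1.7° → command heading 322.2°, groundspeed 160.0 kt

Leg 1: heading=301.2°, groundspeed=158.8 kt
Leg 2: heading=2.7°, groundspeed=165.7 kt
Leg 3: heading=242.4°, groundspeed=163.6 kt
Leg 4: heading=327.9°, groundspeed=160.5 kt
Leg 5: heading=179.3°, groundspeed=175.1 kt
Leg 6: heading=322.2°, groundspeed=160.0 kt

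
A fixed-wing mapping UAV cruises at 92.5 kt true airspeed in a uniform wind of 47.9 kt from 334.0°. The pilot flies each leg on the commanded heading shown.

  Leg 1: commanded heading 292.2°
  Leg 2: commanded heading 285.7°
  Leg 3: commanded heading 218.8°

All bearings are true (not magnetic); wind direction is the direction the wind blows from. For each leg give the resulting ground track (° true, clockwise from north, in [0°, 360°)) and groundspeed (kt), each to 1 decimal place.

Leg 1: heading 292.2°; drift -29.3° → track 262.9°, groundspeed 65.2 kt
Leg 2: heading 285.7°; drift -30.5° → track 255.2°, groundspeed 70.4 kt
Leg 3: heading 218.8°; drift -21.0° → track 197.8°, groundspeed 120.9 kt

Leg 1: track=262.9°, groundspeed=65.2 kt
Leg 2: track=255.2°, groundspeed=70.4 kt
Leg 3: track=197.8°, groundspeed=120.9 kt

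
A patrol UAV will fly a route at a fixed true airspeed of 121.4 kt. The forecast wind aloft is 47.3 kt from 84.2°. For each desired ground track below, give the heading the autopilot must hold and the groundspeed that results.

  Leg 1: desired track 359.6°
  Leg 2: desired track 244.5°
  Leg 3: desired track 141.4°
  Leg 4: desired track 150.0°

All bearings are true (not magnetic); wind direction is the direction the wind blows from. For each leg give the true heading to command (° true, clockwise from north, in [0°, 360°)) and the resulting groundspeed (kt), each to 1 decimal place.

Leg 1: heading=22.4°, groundspeed=107.4 kt
Leg 2: heading=237.0°, groundspeed=164.9 kt
Leg 3: heading=122.3°, groundspeed=89.1 kt
Leg 4: heading=129.2°, groundspeed=94.1 kt

Leg 1: desired track 359.6°; wind correction +22.8° → command heading 22.4°, groundspeed 107.4 kt
Leg 2: desired track 244.5°; wind correction -7.5° → command heading 237.0°, groundspeed 164.9 kt
Leg 3: desired track 141.4°; wind correction -19.1° → command heading 122.3°, groundspeed 89.1 kt
Leg 4: desired track 150.0°; wind correction -20.8° → command heading 129.2°, groundspeed 94.1 kt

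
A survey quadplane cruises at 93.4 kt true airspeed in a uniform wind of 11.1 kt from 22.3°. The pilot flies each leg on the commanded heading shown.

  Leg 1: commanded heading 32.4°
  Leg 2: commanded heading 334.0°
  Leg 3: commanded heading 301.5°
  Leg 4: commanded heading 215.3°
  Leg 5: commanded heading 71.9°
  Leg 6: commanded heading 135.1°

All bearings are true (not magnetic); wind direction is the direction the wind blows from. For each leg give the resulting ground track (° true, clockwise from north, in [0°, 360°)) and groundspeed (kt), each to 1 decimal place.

Leg 1: heading 32.4°; drift +1.4° → track 33.8°, groundspeed 82.5 kt
Leg 2: heading 334.0°; drift -5.5° → track 328.5°, groundspeed 86.4 kt
Leg 3: heading 301.5°; drift -6.8° → track 294.7°, groundspeed 92.3 kt
Leg 4: heading 215.3°; drift -1.4° → track 213.9°, groundspeed 104.2 kt
Leg 5: heading 71.9°; drift +5.6° → track 77.5°, groundspeed 86.6 kt
Leg 6: heading 135.1°; drift +6.0° → track 141.1°, groundspeed 98.2 kt

Leg 1: track=33.8°, groundspeed=82.5 kt
Leg 2: track=328.5°, groundspeed=86.4 kt
Leg 3: track=294.7°, groundspeed=92.3 kt
Leg 4: track=213.9°, groundspeed=104.2 kt
Leg 5: track=77.5°, groundspeed=86.6 kt
Leg 6: track=141.1°, groundspeed=98.2 kt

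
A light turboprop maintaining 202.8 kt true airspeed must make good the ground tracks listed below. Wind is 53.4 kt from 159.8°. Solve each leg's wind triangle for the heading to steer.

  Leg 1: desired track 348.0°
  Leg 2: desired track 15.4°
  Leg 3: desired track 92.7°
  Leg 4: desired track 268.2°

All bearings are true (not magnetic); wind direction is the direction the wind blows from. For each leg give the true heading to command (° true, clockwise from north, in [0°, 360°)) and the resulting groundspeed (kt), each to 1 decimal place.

Leg 1: heading=350.2°, groundspeed=255.5 kt
Leg 2: heading=24.2°, groundspeed=243.8 kt
Leg 3: heading=106.7°, groundspeed=176.0 kt
Leg 4: heading=253.7°, groundspeed=213.2 kt

Leg 1: desired track 348.0°; wind correction +2.2° → command heading 350.2°, groundspeed 255.5 kt
Leg 2: desired track 15.4°; wind correction +8.8° → command heading 24.2°, groundspeed 243.8 kt
Leg 3: desired track 92.7°; wind correction +14.0° → command heading 106.7°, groundspeed 176.0 kt
Leg 4: desired track 268.2°; wind correction -14.5° → command heading 253.7°, groundspeed 213.2 kt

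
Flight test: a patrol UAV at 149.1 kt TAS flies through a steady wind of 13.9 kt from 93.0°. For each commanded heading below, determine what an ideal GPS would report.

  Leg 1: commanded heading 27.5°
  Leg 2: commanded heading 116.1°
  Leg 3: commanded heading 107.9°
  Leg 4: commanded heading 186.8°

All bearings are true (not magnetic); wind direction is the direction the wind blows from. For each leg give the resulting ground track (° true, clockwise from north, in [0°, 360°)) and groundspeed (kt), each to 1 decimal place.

Leg 1: track=22.5°, groundspeed=143.9 kt
Leg 2: track=118.4°, groundspeed=136.4 kt
Leg 3: track=109.4°, groundspeed=135.7 kt
Leg 4: track=192.1°, groundspeed=150.7 kt

Leg 1: heading 27.5°; drift -5.0° → track 22.5°, groundspeed 143.9 kt
Leg 2: heading 116.1°; drift +2.3° → track 118.4°, groundspeed 136.4 kt
Leg 3: heading 107.9°; drift +1.5° → track 109.4°, groundspeed 135.7 kt
Leg 4: heading 186.8°; drift +5.3° → track 192.1°, groundspeed 150.7 kt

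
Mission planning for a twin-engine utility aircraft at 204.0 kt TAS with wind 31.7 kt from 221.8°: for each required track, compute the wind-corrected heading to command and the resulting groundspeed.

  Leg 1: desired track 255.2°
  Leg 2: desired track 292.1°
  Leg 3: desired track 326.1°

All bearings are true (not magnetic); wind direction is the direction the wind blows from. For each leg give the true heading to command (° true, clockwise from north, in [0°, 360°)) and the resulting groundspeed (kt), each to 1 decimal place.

Leg 1: desired track 255.2°; wind correction -4.9° → command heading 250.3°, groundspeed 176.8 kt
Leg 2: desired track 292.1°; wind correction -8.4° → command heading 283.7°, groundspeed 191.1 kt
Leg 3: desired track 326.1°; wind correction -8.7° → command heading 317.4°, groundspeed 209.5 kt

Leg 1: heading=250.3°, groundspeed=176.8 kt
Leg 2: heading=283.7°, groundspeed=191.1 kt
Leg 3: heading=317.4°, groundspeed=209.5 kt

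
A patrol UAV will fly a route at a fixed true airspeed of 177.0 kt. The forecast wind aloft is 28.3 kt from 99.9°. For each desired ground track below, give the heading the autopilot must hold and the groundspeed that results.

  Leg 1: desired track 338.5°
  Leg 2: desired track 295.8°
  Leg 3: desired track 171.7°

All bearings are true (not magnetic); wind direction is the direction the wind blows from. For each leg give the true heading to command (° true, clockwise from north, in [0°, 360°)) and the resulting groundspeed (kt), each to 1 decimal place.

Leg 1: desired track 338.5°; wind correction +7.8° → command heading 346.3°, groundspeed 190.1 kt
Leg 2: desired track 295.8°; wind correction +2.5° → command heading 298.3°, groundspeed 204.0 kt
Leg 3: desired track 171.7°; wind correction -8.7° → command heading 163.0°, groundspeed 166.1 kt

Leg 1: heading=346.3°, groundspeed=190.1 kt
Leg 2: heading=298.3°, groundspeed=204.0 kt
Leg 3: heading=163.0°, groundspeed=166.1 kt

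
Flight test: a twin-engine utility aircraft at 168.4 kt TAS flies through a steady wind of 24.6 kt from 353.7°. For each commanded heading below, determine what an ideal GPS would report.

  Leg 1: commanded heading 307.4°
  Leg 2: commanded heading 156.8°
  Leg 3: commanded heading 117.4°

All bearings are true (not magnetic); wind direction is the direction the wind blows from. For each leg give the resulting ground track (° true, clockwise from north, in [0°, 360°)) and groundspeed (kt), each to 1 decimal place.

Leg 1: track=300.7°, groundspeed=152.4 kt
Leg 2: track=158.9°, groundspeed=192.1 kt
Leg 3: track=123.8°, groundspeed=183.2 kt

Leg 1: heading 307.4°; drift -6.7° → track 300.7°, groundspeed 152.4 kt
Leg 2: heading 156.8°; drift +2.1° → track 158.9°, groundspeed 192.1 kt
Leg 3: heading 117.4°; drift +6.4° → track 123.8°, groundspeed 183.2 kt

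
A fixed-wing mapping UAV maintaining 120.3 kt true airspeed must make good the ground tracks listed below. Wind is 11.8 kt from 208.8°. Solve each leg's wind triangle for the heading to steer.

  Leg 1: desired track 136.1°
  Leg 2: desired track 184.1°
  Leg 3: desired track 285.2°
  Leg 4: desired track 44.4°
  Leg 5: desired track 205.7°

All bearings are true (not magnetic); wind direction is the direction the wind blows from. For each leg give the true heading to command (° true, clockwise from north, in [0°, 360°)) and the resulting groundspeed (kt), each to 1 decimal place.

Leg 1: desired track 136.1°; wind correction +5.4° → command heading 141.5°, groundspeed 116.3 kt
Leg 2: desired track 184.1°; wind correction +2.3° → command heading 186.4°, groundspeed 109.5 kt
Leg 3: desired track 285.2°; wind correction -5.5° → command heading 279.7°, groundspeed 117.0 kt
Leg 4: desired track 44.4°; wind correction +1.5° → command heading 45.9°, groundspeed 131.6 kt
Leg 5: desired track 205.7°; wind correction +0.3° → command heading 206.0°, groundspeed 108.5 kt

Leg 1: heading=141.5°, groundspeed=116.3 kt
Leg 2: heading=186.4°, groundspeed=109.5 kt
Leg 3: heading=279.7°, groundspeed=117.0 kt
Leg 4: heading=45.9°, groundspeed=131.6 kt
Leg 5: heading=206.0°, groundspeed=108.5 kt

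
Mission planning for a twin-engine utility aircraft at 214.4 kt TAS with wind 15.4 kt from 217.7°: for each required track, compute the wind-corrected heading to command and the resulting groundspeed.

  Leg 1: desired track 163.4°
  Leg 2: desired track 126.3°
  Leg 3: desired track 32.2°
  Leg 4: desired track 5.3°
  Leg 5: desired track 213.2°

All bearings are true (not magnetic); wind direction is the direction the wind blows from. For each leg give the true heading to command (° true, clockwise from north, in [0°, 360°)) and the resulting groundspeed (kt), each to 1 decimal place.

Leg 1: desired track 163.4°; wind correction +3.3° → command heading 166.7°, groundspeed 205.0 kt
Leg 2: desired track 126.3°; wind correction +4.1° → command heading 130.4°, groundspeed 214.2 kt
Leg 3: desired track 32.2°; wind correction -0.4° → command heading 31.8°, groundspeed 229.7 kt
Leg 4: desired track 5.3°; wind correction -2.2° → command heading 3.1°, groundspeed 227.2 kt
Leg 5: desired track 213.2°; wind correction +0.3° → command heading 213.5°, groundspeed 199.0 kt

Leg 1: heading=166.7°, groundspeed=205.0 kt
Leg 2: heading=130.4°, groundspeed=214.2 kt
Leg 3: heading=31.8°, groundspeed=229.7 kt
Leg 4: heading=3.1°, groundspeed=227.2 kt
Leg 5: heading=213.5°, groundspeed=199.0 kt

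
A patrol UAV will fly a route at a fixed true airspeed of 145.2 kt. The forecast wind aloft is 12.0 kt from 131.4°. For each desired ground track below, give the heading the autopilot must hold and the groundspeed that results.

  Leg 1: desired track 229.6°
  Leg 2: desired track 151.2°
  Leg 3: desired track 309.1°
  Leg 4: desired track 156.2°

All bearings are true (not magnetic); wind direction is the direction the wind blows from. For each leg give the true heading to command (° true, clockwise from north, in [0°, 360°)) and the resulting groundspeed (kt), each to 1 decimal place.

Leg 1: desired track 229.6°; wind correction -4.7° → command heading 224.9°, groundspeed 146.4 kt
Leg 2: desired track 151.2°; wind correction -1.6° → command heading 149.6°, groundspeed 133.9 kt
Leg 3: desired track 309.1°; wind correction -0.2° → command heading 308.9°, groundspeed 157.2 kt
Leg 4: desired track 156.2°; wind correction -2.0° → command heading 154.2°, groundspeed 134.2 kt

Leg 1: heading=224.9°, groundspeed=146.4 kt
Leg 2: heading=149.6°, groundspeed=133.9 kt
Leg 3: heading=308.9°, groundspeed=157.2 kt
Leg 4: heading=154.2°, groundspeed=134.2 kt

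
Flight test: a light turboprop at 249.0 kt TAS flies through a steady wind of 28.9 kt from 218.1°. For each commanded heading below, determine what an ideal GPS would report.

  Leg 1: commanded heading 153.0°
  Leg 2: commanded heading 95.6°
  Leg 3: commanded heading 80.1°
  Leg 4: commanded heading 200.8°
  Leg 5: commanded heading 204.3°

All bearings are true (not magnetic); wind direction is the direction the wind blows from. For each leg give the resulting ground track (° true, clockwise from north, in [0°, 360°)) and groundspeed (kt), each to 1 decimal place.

Leg 1: heading 153.0°; drift -6.3° → track 146.7°, groundspeed 238.3 kt
Leg 2: heading 95.6°; drift -5.3° → track 90.3°, groundspeed 265.6 kt
Leg 3: heading 80.1°; drift -4.1° → track 76.0°, groundspeed 271.2 kt
Leg 4: heading 200.8°; drift -2.2° → track 198.6°, groundspeed 221.6 kt
Leg 5: heading 204.3°; drift -1.8° → track 202.5°, groundspeed 221.0 kt

Leg 1: track=146.7°, groundspeed=238.3 kt
Leg 2: track=90.3°, groundspeed=265.6 kt
Leg 3: track=76.0°, groundspeed=271.2 kt
Leg 4: track=198.6°, groundspeed=221.6 kt
Leg 5: track=202.5°, groundspeed=221.0 kt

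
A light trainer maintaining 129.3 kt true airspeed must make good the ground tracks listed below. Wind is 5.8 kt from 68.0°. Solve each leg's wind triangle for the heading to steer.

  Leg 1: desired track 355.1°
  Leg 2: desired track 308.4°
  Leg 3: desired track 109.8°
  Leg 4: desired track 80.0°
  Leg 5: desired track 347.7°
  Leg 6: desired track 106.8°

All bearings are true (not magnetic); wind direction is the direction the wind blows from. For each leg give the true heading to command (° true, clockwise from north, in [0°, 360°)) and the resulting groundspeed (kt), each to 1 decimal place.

Leg 1: desired track 355.1°; wind correction +2.5° → command heading 357.6°, groundspeed 127.5 kt
Leg 2: desired track 308.4°; wind correction +2.2° → command heading 310.6°, groundspeed 132.1 kt
Leg 3: desired track 109.8°; wind correction -1.7° → command heading 108.1°, groundspeed 124.9 kt
Leg 4: desired track 80.0°; wind correction -0.5° → command heading 79.5°, groundspeed 123.6 kt
Leg 5: desired track 347.7°; wind correction +2.5° → command heading 350.2°, groundspeed 128.2 kt
Leg 6: desired track 106.8°; wind correction -1.6° → command heading 105.2°, groundspeed 124.7 kt

Leg 1: heading=357.6°, groundspeed=127.5 kt
Leg 2: heading=310.6°, groundspeed=132.1 kt
Leg 3: heading=108.1°, groundspeed=124.9 kt
Leg 4: heading=79.5°, groundspeed=123.6 kt
Leg 5: heading=350.2°, groundspeed=128.2 kt
Leg 6: heading=105.2°, groundspeed=124.7 kt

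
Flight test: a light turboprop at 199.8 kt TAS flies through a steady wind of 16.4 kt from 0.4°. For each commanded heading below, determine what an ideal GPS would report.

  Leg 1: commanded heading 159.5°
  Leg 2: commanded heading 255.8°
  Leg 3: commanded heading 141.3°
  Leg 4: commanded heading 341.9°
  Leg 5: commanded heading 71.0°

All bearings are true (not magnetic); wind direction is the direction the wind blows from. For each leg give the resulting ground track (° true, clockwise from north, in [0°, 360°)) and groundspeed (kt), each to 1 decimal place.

Leg 1: track=161.1°, groundspeed=215.2 kt
Leg 2: track=251.4°, groundspeed=204.6 kt
Leg 3: track=144.1°, groundspeed=212.8 kt
Leg 4: track=340.3°, groundspeed=184.3 kt
Leg 5: track=75.6°, groundspeed=195.0 kt

Leg 1: heading 159.5°; drift +1.6° → track 161.1°, groundspeed 215.2 kt
Leg 2: heading 255.8°; drift -4.4° → track 251.4°, groundspeed 204.6 kt
Leg 3: heading 141.3°; drift +2.8° → track 144.1°, groundspeed 212.8 kt
Leg 4: heading 341.9°; drift -1.6° → track 340.3°, groundspeed 184.3 kt
Leg 5: heading 71.0°; drift +4.6° → track 75.6°, groundspeed 195.0 kt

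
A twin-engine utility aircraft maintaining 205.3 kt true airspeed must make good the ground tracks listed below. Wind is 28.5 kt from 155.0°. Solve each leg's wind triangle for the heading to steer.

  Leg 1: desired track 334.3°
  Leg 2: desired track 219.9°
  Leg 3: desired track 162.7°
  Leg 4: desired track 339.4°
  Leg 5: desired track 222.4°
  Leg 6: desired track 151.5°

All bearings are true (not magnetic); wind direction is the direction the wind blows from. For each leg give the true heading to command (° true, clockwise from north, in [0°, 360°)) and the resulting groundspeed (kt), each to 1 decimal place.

Leg 1: heading=334.2°, groundspeed=233.8 kt
Leg 2: heading=212.7°, groundspeed=191.6 kt
Leg 3: heading=161.6°, groundspeed=177.0 kt
Leg 4: heading=340.0°, groundspeed=233.7 kt
Leg 5: heading=215.0°, groundspeed=192.7 kt
Leg 6: heading=152.0°, groundspeed=176.8 kt

Leg 1: desired track 334.3°; wind correction -0.1° → command heading 334.2°, groundspeed 233.8 kt
Leg 2: desired track 219.9°; wind correction -7.2° → command heading 212.7°, groundspeed 191.6 kt
Leg 3: desired track 162.7°; wind correction -1.1° → command heading 161.6°, groundspeed 177.0 kt
Leg 4: desired track 339.4°; wind correction +0.6° → command heading 340.0°, groundspeed 233.7 kt
Leg 5: desired track 222.4°; wind correction -7.4° → command heading 215.0°, groundspeed 192.7 kt
Leg 6: desired track 151.5°; wind correction +0.5° → command heading 152.0°, groundspeed 176.8 kt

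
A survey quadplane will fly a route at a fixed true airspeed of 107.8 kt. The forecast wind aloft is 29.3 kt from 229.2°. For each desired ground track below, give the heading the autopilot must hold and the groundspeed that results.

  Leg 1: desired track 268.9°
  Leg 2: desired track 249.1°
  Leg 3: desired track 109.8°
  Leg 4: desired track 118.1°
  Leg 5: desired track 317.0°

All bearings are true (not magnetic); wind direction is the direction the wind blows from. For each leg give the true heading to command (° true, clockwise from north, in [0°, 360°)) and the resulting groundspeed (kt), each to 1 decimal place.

Leg 1: heading=258.9°, groundspeed=83.6 kt
Leg 2: heading=243.8°, groundspeed=79.8 kt
Leg 3: heading=123.5°, groundspeed=119.1 kt
Leg 4: heading=132.8°, groundspeed=114.8 kt
Leg 5: heading=301.2°, groundspeed=102.6 kt

Leg 1: desired track 268.9°; wind correction -10.0° → command heading 258.9°, groundspeed 83.6 kt
Leg 2: desired track 249.1°; wind correction -5.3° → command heading 243.8°, groundspeed 79.8 kt
Leg 3: desired track 109.8°; wind correction +13.7° → command heading 123.5°, groundspeed 119.1 kt
Leg 4: desired track 118.1°; wind correction +14.7° → command heading 132.8°, groundspeed 114.8 kt
Leg 5: desired track 317.0°; wind correction -15.8° → command heading 301.2°, groundspeed 102.6 kt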